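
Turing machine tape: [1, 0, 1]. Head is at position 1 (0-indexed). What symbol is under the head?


Tape: [1, 0, 1]
Positions: 0 1 2
Values:    1 0 1
Head at position 1
tape[1] = 0

0


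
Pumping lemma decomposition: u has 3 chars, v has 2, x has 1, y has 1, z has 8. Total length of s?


|s| = |u| + |v| + |x| + |y| + |z|
= 3 + 2 + 1 + 1 + 8
= 5 + 1 + 9
= 6 + 9
= 15

15


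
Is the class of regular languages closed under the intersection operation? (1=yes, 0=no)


Regular languages are closed under:
- Union (DFA product construction)
- Intersection (DFA product construction)
- Complement (swap accept/reject states)
- Concatenation (NFA construction)
- Kleene star (NFA construction)
intersection is in this list
Therefore: closed

1


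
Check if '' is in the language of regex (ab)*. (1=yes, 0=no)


Pattern: (ab)*
String: ''
Pattern requires: zero or more repetitions of 'ab'
Pairs: []
All pairs are 'ab'? Yes
Result: 1

1


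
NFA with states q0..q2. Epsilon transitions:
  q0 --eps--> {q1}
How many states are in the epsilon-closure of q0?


Starting from q0
Initialize closure = {q0}
Follow epsilon from q0 -> add q1
Final closure: {q0, q1}
Size = 2

2


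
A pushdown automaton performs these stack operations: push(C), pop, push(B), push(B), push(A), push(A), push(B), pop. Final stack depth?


Tracing stack operations:
  push(C) -> stack = [C], depth=1
  pop -> removed C, stack = [], depth=0
  push(B) -> stack = [B], depth=1
  push(B) -> stack = [B,B], depth=2
  push(A) -> stack = [B,B,A], depth=3
  push(A) -> stack = [B,B,A,A], depth=4
  push(B) -> stack = [B,B,A,A,B], depth=5
  pop -> removed B, stack = [B,B,A,A], depth=4
Final depth = 4

4


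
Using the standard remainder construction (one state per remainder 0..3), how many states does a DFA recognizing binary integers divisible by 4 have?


Divisibility by 4 is tracked via the remainder mod 4: 0, 1, ..., 3
The construction assigns one state to each remainder
Number of remainders = 4

4


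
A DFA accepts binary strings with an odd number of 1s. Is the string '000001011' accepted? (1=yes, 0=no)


DFA has 2 states: q_even (start, accept=no) and q_odd
Processing string '000001011' character by character:
  Position 0: read '0', 1-count=0 -> q_even (no change)
  Position 1: read '0', 1-count=0 -> q_even (no change)
  Position 2: read '0', 1-count=0 -> q_even (no change)
  Position 3: read '0', 1-count=0 -> q_even (no change)
  Position 4: read '0', 1-count=0 -> q_even (no change)
  Position 5: read '1', 1-count=1 -> q_odd
  Position 6: read '0', 1-count=1 -> q_odd (no change)
  Position 7: read '1', 1-count=2 -> q_even
  Position 8: read '1', 1-count=3 -> q_odd
Final state: q_odd, total 1s = 3 (odd); the DFA requires an odd count -> accept

1


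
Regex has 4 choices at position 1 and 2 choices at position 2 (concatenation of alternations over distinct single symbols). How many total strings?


First group: 4 alternatives
Second group: 2 alternatives
Concatenation: each choice from group 1 pairs with each from group 2
Total = 4 x 2 = 8

8


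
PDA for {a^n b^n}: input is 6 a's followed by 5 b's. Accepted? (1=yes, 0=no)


Language requires equal numbers of a's and b's
PDA pushes for each 'a', pops for each 'b'
Number of a's = 6
Number of b's = 5
6 != 5 -> Reject

0


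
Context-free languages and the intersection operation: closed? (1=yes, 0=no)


CFL closure properties:
  Closed under: union, concatenation, Kleene star
  NOT closed under: intersection, complement
Operation 'intersection' is in not-closed list -> No (not closed)

0


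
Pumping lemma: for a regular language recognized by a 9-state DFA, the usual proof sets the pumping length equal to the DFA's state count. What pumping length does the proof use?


Pumping lemma for regular languages (standard proof):
Take p = |Q|, the number of DFA states.
Any string of length >= |Q| passes through |Q|+1 states while reading its first |Q| symbols,
so by pigeonhole some state repeats, giving the loop that can be pumped.
Here |Q| = 9
Therefore the proof uses p = 9

9


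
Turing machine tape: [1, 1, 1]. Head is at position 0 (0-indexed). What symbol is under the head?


Tape: [1, 1, 1]
Positions: 0 1 2
Values:    1 1 1
Head at position 0
tape[0] = 1

1


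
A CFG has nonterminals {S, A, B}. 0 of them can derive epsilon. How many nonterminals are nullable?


Nonterminals: {S, A, B}
A nonterminal is nullable if it can derive epsilon
Counting nullable nonterminals: 0
Total nullable = 0

0


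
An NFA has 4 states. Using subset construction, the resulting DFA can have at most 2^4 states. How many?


NFA has 4 states
Subset construction: each DFA state = subset of NFA states
Maximum subsets = 2^4
2^4 = 16

16


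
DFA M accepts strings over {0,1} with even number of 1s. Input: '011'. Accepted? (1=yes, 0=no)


DFA has 2 states: q_even (start, accept=yes) and q_odd
Processing string '011' character by character:
  Position 0: read '0', 1-count=0 -> q_even (no change)
  Position 1: read '1', 1-count=1 -> q_odd
  Position 2: read '1', 1-count=2 -> q_even
Final state: q_even, total 1s = 2 (even); the DFA requires an even count -> accept

1


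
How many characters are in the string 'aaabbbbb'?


String: 'aaabbbbb'
Counting characters:
  'a' appears 3 time(s)
  'b' appears 5 time(s)
Total length = 3 + 5 = 8

8


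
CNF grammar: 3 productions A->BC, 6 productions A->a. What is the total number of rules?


CNF allows two rule forms:
  A -> BC (binary): 3 rules
  A -> a (terminal): 6 rules
Total = 3 + 6 = 9

9


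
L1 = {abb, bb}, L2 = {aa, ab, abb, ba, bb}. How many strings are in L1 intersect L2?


L1 = {abb, bb}
L2 = {aa, ab, abb, ba, bb}
Checking each string in L1 against L2:
  'abb': in L2? Yes
  'bb': in L2? Yes
Intersection = {abb, bb}
|L1 ∩ L2| = 2

2


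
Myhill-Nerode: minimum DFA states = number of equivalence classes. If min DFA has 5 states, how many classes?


Myhill-Nerode theorem:
Number of equivalence classes = number of states in minimal DFA
Minimal DFA states = 5
Therefore equivalence classes = 5

5


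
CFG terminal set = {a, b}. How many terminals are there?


Terminal symbols: a, b
Counting each: a (#1), b (#2)
Total = 2

2


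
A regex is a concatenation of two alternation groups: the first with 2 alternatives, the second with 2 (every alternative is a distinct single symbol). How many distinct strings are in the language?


First group: 2 alternatives
Second group: 2 alternatives
Concatenation: each choice from group 1 pairs with each from group 2
Total = 2 x 2 = 4

4


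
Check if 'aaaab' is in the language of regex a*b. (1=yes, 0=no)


Pattern: a*b
String: 'aaaab'
Pattern requires: zero or more 'a's followed by exactly one 'b'
Found 4 leading 'a's
Remaining: 'b'
Remaining is exactly 'b' -> match
Result: 1

1


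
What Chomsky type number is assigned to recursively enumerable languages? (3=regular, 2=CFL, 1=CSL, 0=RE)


Chomsky hierarchy levels:
  Type 3: Regular (DFA/NFA/regex)
  Type 2: Context-free (PDA)
  Type 1: Context-sensitive
  Type 0: Recursively enumerable (TM)
'recursively enumerable' corresponds to Type 0

0


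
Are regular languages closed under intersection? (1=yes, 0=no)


Regular languages are closed under all standard operations:
- Union: Yes (product construction)
- Intersection: Yes (product construction)
- Complement: Yes (swap accept/reject)
- Concatenation: Yes (NFA construction)
Operation: intersection -> Closed

1


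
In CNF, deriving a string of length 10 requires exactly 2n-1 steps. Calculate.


Chomsky Normal Form derivation:
String length n = 10
Each step either:
  - Splits a nonterminal into two (n-1 such steps)
  - Converts a nonterminal to terminal (n such steps)
Total = (n-1) + n = 2n - 1
= 2(10) - 1
= 20 - 1
= 19

19


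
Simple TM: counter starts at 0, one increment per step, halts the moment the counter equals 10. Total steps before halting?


Counter starts at 0. Counting sequence:
  Step 1: counter = 1
  Step 2: counter = 2
  Step 3: counter = 3
  Step 4: counter = 4
  Step 5: counter = 5
  Step 6: counter = 6
  ...
  Step 10: counter = 10
Counter reached 10 -> halt
Total steps = 10

10


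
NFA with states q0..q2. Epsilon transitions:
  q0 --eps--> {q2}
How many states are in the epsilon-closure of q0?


Starting from q0
Initialize closure = {q0}
Follow epsilon from q0 -> add q2
Final closure: {q0, q2}
Size = 2

2


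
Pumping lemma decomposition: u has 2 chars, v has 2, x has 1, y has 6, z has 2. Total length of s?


|s| = |u| + |v| + |x| + |y| + |z|
= 2 + 2 + 1 + 6 + 2
= 4 + 1 + 8
= 5 + 8
= 13

13


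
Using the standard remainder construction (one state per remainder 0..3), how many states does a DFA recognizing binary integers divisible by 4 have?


Divisibility by 4 is tracked via the remainder mod 4: 0, 1, ..., 3
The construction assigns one state to each remainder
Number of remainders = 4

4


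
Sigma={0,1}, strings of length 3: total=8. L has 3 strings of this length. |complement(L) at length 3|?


Alphabet: {0,1}
String length: 3
Total strings of length 3 = 2^3 = 8
Strings in L = 3
Complement = total - |L|
= 8 - 3
= 5

5


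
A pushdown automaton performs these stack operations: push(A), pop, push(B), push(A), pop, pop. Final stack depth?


Tracing stack operations:
  push(A) -> stack = [A], depth=1
  pop -> removed A, stack = [], depth=0
  push(B) -> stack = [B], depth=1
  push(A) -> stack = [B,A], depth=2
  pop -> removed A, stack = [B], depth=1
  pop -> removed B, stack = [], depth=0
Final depth = 0

0


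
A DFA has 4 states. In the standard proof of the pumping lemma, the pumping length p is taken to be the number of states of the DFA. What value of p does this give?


Pumping lemma for regular languages (standard proof):
Take p = |Q|, the number of DFA states.
Any string of length >= |Q| passes through |Q|+1 states while reading its first |Q| symbols,
so by pigeonhole some state repeats, giving the loop that can be pumped.
Here |Q| = 4
Therefore the proof uses p = 4

4


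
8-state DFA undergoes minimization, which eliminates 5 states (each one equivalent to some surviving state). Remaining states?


Original DFA: 8 states
Redundant states removed: 5
Minimized states = original - removed
= 8 - 5
= 3

3


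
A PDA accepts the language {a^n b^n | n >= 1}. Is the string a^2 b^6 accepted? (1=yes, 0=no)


Language requires equal numbers of a's and b's
PDA pushes for each 'a', pops for each 'b'
Number of a's = 2
Number of b's = 6
2 != 6 -> Reject

0


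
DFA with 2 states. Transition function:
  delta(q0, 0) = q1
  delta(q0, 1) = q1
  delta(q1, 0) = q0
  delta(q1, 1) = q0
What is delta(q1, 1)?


Looking up transition function:
delta(q1, 1) in the table
Row: q1, Column: 1
Result: q0

q0


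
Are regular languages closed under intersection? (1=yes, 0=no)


Regular languages are closed under:
- Union (DFA product construction)
- Intersection (DFA product construction)
- Complement (swap accept/reject states)
- Concatenation (NFA construction)
- Kleene star (NFA construction)
intersection is in this list
Therefore: closed

1


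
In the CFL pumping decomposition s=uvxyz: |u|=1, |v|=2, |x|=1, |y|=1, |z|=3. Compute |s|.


|s| = |u| + |v| + |x| + |y| + |z|
= 1 + 2 + 1 + 1 + 3
= 3 + 1 + 4
= 4 + 4
= 8

8


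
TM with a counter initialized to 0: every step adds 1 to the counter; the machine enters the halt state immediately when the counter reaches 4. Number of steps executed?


Counter starts at 0. Counting sequence:
  Step 1: counter = 1
  Step 2: counter = 2
  Step 3: counter = 3
  Step 4: counter = 4
Counter reached 4 -> halt
Total steps = 4

4


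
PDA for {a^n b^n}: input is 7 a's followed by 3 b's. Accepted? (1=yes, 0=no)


Language requires equal numbers of a's and b's
PDA pushes for each 'a', pops for each 'b'
Number of a's = 7
Number of b's = 3
7 != 3 -> Reject

0


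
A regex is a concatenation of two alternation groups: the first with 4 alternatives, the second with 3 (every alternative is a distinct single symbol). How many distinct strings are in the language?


First group: 4 alternatives
Second group: 3 alternatives
Concatenation: each choice from group 1 pairs with each from group 2
Total = 4 x 3 = 12

12


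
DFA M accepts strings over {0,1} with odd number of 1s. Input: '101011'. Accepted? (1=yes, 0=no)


DFA has 2 states: q_even (start, accept=no) and q_odd
Processing string '101011' character by character:
  Position 0: read '1', 1-count=1 -> q_odd
  Position 1: read '0', 1-count=1 -> q_odd (no change)
  Position 2: read '1', 1-count=2 -> q_even
  Position 3: read '0', 1-count=2 -> q_even (no change)
  Position 4: read '1', 1-count=3 -> q_odd
  Position 5: read '1', 1-count=4 -> q_even
Final state: q_even, total 1s = 4 (even); the DFA requires an odd count -> reject

0


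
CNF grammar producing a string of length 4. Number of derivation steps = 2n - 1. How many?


Chomsky Normal Form derivation:
String length n = 4
Each step either:
  - Splits a nonterminal into two (n-1 such steps)
  - Converts a nonterminal to terminal (n such steps)
Total = (n-1) + n = 2n - 1
= 2(4) - 1
= 8 - 1
= 7

7


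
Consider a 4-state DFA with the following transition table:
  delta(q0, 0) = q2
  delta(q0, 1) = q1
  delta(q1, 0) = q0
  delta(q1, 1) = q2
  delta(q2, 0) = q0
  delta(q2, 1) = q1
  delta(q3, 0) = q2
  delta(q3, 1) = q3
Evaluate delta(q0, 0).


Looking up transition function:
delta(q0, 0) in the table
Row: q0, Column: 0
Result: q2

q2


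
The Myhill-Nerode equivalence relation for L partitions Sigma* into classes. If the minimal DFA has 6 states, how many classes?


Myhill-Nerode theorem:
Number of equivalence classes = number of states in minimal DFA
Minimal DFA states = 6
Therefore equivalence classes = 6

6


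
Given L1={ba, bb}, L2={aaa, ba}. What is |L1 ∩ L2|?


L1 = {ba, bb}
L2 = {aaa, ba}
Checking each string in L1 against L2:
  'ba': in L2? Yes
  'bb': in L2? No
Intersection = {ba}
|L1 ∩ L2| = 1

1


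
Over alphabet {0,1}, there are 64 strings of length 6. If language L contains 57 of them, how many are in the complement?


Alphabet: {0,1}
String length: 6
Total strings of length 6 = 2^6 = 64
Strings in L = 57
Complement = total - |L|
= 64 - 57
= 7

7


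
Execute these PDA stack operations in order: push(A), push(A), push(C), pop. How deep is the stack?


Tracing stack operations:
  push(A) -> stack = [A], depth=1
  push(A) -> stack = [A,A], depth=2
  push(C) -> stack = [A,A,C], depth=3
  pop -> removed C, stack = [A,A], depth=2
Final depth = 2

2


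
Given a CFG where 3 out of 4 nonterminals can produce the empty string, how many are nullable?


Nonterminals: {S, A, B, C}
A nonterminal is nullable if it can derive epsilon
Counting nullable nonterminals: 3
Total nullable = 3

3


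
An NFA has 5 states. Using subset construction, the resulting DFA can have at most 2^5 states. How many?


NFA has 5 states
Subset construction: each DFA state = subset of NFA states
Maximum subsets = 2^5
2^5 = 32

32


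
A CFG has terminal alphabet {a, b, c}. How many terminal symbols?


Terminal symbols: a, b, c
Counting each: a (#1), b (#2), c (#3)
Total = 3

3


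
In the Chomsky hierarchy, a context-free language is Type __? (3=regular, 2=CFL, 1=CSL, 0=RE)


Chomsky hierarchy levels:
  Type 3: Regular (DFA/NFA/regex)
  Type 2: Context-free (PDA)
  Type 1: Context-sensitive
  Type 0: Recursively enumerable (TM)
'context-free' corresponds to Type 2

2


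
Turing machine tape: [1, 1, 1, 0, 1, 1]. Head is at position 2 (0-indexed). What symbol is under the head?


Tape: [1, 1, 1, 0, 1, 1]
Positions: 0 1 2 3 4 5
Values:    1 1 1 0 1 1
Head at position 2
tape[2] = 1

1


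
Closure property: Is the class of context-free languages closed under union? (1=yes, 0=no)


CFL closure properties:
  Closed under: union, concatenation, Kleene star
  NOT closed under: intersection, complement
Operation 'union' is in closed list -> Yes (closed)

1


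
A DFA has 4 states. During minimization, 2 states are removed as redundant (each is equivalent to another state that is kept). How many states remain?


Original DFA: 4 states
Redundant states removed: 2
Minimized states = original - removed
= 4 - 2
= 2

2


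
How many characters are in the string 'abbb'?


String: 'abbb'
Counting characters:
  'a' appears 1 time(s)
  'b' appears 3 time(s)
Total length = 1 + 3 = 4

4


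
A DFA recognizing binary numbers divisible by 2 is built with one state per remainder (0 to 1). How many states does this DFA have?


Divisibility by 2 is tracked via the remainder mod 2: 0, 1, ..., 1
The construction assigns one state to each remainder
Number of remainders = 2

2


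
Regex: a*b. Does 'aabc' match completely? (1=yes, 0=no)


Pattern: a*b
String: 'aabc'
Pattern requires: zero or more 'a's followed by exactly one 'b'
Found 2 leading 'a's
Remaining: 'bc'
Remaining is not 'b' -> no match
Result: 0

0


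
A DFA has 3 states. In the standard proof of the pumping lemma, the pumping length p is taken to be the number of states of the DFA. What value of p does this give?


Pumping lemma for regular languages (standard proof):
Take p = |Q|, the number of DFA states.
Any string of length >= |Q| passes through |Q|+1 states while reading its first |Q| symbols,
so by pigeonhole some state repeats, giving the loop that can be pumped.
Here |Q| = 3
Therefore the proof uses p = 3

3


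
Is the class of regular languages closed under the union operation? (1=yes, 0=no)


Regular languages are closed under:
- Union (DFA product construction)
- Intersection (DFA product construction)
- Complement (swap accept/reject states)
- Concatenation (NFA construction)
- Kleene star (NFA construction)
union is in this list
Therefore: closed

1


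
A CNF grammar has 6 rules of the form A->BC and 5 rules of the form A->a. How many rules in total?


CNF allows two rule forms:
  A -> BC (binary): 6 rules
  A -> a (terminal): 5 rules
Total = 6 + 5 = 11

11


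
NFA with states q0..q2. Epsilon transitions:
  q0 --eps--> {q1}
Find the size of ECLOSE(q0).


Starting from q0
Initialize closure = {q0}
Follow epsilon from q0 -> add q1
Final closure: {q0, q1}
Size = 2

2


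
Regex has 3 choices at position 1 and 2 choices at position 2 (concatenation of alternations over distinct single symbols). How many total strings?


First group: 3 alternatives
Second group: 2 alternatives
Concatenation: each choice from group 1 pairs with each from group 2
Total = 3 x 2 = 6

6


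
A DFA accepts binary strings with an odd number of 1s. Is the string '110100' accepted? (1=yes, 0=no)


DFA has 2 states: q_even (start, accept=no) and q_odd
Processing string '110100' character by character:
  Position 0: read '1', 1-count=1 -> q_odd
  Position 1: read '1', 1-count=2 -> q_even
  Position 2: read '0', 1-count=2 -> q_even (no change)
  Position 3: read '1', 1-count=3 -> q_odd
  Position 4: read '0', 1-count=3 -> q_odd (no change)
  Position 5: read '0', 1-count=3 -> q_odd (no change)
Final state: q_odd, total 1s = 3 (odd); the DFA requires an odd count -> accept

1


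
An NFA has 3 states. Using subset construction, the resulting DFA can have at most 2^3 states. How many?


NFA has 3 states
Subset construction: each DFA state = subset of NFA states
Maximum subsets = 2^3
2^3 = 8

8


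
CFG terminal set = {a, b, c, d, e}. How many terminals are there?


Terminal symbols: a, b, c, d, e
Counting each: a (#1), b (#2), c (#3), d (#4), e (#5)
Total = 5

5


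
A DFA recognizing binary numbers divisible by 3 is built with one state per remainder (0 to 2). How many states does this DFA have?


Divisibility by 3 is tracked via the remainder mod 3: 0, 1, ..., 2
The construction assigns one state to each remainder
Number of remainders = 3

3


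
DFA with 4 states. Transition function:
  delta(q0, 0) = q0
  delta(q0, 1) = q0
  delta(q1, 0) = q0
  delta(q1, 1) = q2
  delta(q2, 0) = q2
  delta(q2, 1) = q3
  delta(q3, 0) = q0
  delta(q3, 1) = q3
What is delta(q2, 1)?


Looking up transition function:
delta(q2, 1) in the table
Row: q2, Column: 1
Result: q3

q3


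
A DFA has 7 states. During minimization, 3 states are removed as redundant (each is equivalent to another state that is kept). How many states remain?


Original DFA: 7 states
Redundant states removed: 3
Minimized states = original - removed
= 7 - 3
= 4

4


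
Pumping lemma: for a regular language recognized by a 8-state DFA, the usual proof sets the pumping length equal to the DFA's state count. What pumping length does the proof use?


Pumping lemma for regular languages (standard proof):
Take p = |Q|, the number of DFA states.
Any string of length >= |Q| passes through |Q|+1 states while reading its first |Q| symbols,
so by pigeonhole some state repeats, giving the loop that can be pumped.
Here |Q| = 8
Therefore the proof uses p = 8

8


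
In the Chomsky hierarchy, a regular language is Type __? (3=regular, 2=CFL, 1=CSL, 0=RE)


Chomsky hierarchy levels:
  Type 3: Regular (DFA/NFA/regex)
  Type 2: Context-free (PDA)
  Type 1: Context-sensitive
  Type 0: Recursively enumerable (TM)
'regular' corresponds to Type 3

3


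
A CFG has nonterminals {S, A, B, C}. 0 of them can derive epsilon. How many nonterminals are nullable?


Nonterminals: {S, A, B, C}
A nonterminal is nullable if it can derive epsilon
Counting nullable nonterminals: 0
Total nullable = 0

0


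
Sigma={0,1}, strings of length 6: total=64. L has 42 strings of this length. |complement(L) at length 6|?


Alphabet: {0,1}
String length: 6
Total strings of length 6 = 2^6 = 64
Strings in L = 42
Complement = total - |L|
= 64 - 42
= 22

22


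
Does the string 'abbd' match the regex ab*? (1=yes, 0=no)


Pattern: ab*
String: 'abbd'
Pattern requires: exactly one 'a' followed by zero or more 'b's
First char is 'a' -> OK
Rest 'bbd': all b's? No
Result: 0

0


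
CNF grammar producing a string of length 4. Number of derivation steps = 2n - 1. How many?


Chomsky Normal Form derivation:
String length n = 4
Each step either:
  - Splits a nonterminal into two (n-1 such steps)
  - Converts a nonterminal to terminal (n such steps)
Total = (n-1) + n = 2n - 1
= 2(4) - 1
= 8 - 1
= 7

7


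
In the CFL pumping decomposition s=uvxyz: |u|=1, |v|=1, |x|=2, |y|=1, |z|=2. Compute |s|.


|s| = |u| + |v| + |x| + |y| + |z|
= 1 + 1 + 2 + 1 + 2
= 2 + 2 + 3
= 4 + 3
= 7

7


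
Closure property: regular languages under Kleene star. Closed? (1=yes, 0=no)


Regular languages are closed under:
- Union (DFA product construction)
- Intersection (DFA product construction)
- Complement (swap accept/reject states)
- Concatenation (NFA construction)
- Kleene star (NFA construction)
Kleene star is in this list
Therefore: closed

1


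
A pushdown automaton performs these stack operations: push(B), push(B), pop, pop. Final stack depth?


Tracing stack operations:
  push(B) -> stack = [B], depth=1
  push(B) -> stack = [B,B], depth=2
  pop -> removed B, stack = [B], depth=1
  pop -> removed B, stack = [], depth=0
Final depth = 0

0


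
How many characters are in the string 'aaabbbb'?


String: 'aaabbbb'
Counting characters:
  'a' appears 3 time(s)
  'b' appears 4 time(s)
Total length = 3 + 4 = 7

7


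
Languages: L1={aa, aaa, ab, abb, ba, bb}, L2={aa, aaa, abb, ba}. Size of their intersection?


L1 = {aa, aaa, ab, abb, ba, bb}
L2 = {aa, aaa, abb, ba}
Checking each string in L1 against L2:
  'aa': in L2? Yes
  'aaa': in L2? Yes
  'ab': in L2? No
  'abb': in L2? Yes
  'ba': in L2? Yes
  'bb': in L2? No
Intersection = {aa, aaa, abb, ba}
|L1 ∩ L2| = 4

4


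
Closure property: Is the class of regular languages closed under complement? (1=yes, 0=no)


Regular languages are closed under all standard operations:
- Union: Yes (product construction)
- Intersection: Yes (product construction)
- Complement: Yes (swap accept/reject)
- Concatenation: Yes (NFA construction)
Operation: complement -> Closed

1


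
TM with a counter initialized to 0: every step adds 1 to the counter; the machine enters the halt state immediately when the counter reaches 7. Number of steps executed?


Counter starts at 0. Counting sequence:
  Step 1: counter = 1
  Step 2: counter = 2
  Step 3: counter = 3
  Step 4: counter = 4
  Step 5: counter = 5
  Step 6: counter = 6
  Step 7: counter = 7
Counter reached 7 -> halt
Total steps = 7

7


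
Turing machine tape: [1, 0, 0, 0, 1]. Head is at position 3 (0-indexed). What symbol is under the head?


Tape: [1, 0, 0, 0, 1]
Positions: 0 1 2 3 4
Values:    1 0 0 0 1
Head at position 3
tape[3] = 0

0


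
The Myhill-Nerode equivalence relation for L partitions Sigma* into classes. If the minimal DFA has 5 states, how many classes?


Myhill-Nerode theorem:
Number of equivalence classes = number of states in minimal DFA
Minimal DFA states = 5
Therefore equivalence classes = 5

5


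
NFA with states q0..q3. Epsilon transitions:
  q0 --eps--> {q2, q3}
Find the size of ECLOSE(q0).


Starting from q0
Initialize closure = {q0}
Follow epsilon from q0 -> add q2
Follow epsilon from q0 -> add q3
Final closure: {q0, q2, q3}
Size = 3

3


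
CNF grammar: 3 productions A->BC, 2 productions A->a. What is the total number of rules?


CNF allows two rule forms:
  A -> BC (binary): 3 rules
  A -> a (terminal): 2 rules
Total = 3 + 2 = 5

5


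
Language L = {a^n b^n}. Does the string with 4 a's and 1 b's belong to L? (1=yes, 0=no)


Language requires equal numbers of a's and b's
PDA pushes for each 'a', pops for each 'b'
Number of a's = 4
Number of b's = 1
4 != 1 -> Reject

0


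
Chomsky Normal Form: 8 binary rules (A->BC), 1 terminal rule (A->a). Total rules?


CNF allows two rule forms:
  A -> BC (binary): 8 rules
  A -> a (terminal): 1 rule
Total = 8 + 1 = 9

9


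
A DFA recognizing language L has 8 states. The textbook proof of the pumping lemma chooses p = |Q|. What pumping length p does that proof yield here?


Pumping lemma for regular languages (standard proof):
Take p = |Q|, the number of DFA states.
Any string of length >= |Q| passes through |Q|+1 states while reading its first |Q| symbols,
so by pigeonhole some state repeats, giving the loop that can be pumped.
Here |Q| = 8
Therefore the proof uses p = 8

8


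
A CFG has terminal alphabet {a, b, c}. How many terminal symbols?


Terminal symbols: a, b, c
Counting each: a (#1), b (#2), c (#3)
Total = 3

3


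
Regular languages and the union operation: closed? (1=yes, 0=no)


Regular languages are closed under all standard operations:
- Union: Yes (product construction)
- Intersection: Yes (product construction)
- Complement: Yes (swap accept/reject)
- Concatenation: Yes (NFA construction)
Operation: union -> Closed

1


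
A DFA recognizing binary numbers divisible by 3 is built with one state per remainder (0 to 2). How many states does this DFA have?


Divisibility by 3 is tracked via the remainder mod 3: 0, 1, ..., 2
The construction assigns one state to each remainder
Number of remainders = 3

3


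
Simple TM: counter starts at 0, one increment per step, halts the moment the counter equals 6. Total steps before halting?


Counter starts at 0. Counting sequence:
  Step 1: counter = 1
  Step 2: counter = 2
  Step 3: counter = 3
  Step 4: counter = 4
  Step 5: counter = 5
  Step 6: counter = 6
Counter reached 6 -> halt
Total steps = 6

6


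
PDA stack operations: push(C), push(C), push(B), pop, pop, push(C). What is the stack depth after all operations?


Tracing stack operations:
  push(C) -> stack = [C], depth=1
  push(C) -> stack = [C,C], depth=2
  push(B) -> stack = [C,C,B], depth=3
  pop -> removed B, stack = [C,C], depth=2
  pop -> removed C, stack = [C], depth=1
  push(C) -> stack = [C,C], depth=2
Final depth = 2

2


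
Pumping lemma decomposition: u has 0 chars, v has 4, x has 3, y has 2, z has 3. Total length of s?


|s| = |u| + |v| + |x| + |y| + |z|
= 0 + 4 + 3 + 2 + 3
= 4 + 3 + 5
= 7 + 5
= 12

12


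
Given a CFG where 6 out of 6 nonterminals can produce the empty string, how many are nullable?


Nonterminals: {S, A, B, C, D, E}
A nonterminal is nullable if it can derive epsilon
Counting nullable nonterminals: 6
Total nullable = 6

6


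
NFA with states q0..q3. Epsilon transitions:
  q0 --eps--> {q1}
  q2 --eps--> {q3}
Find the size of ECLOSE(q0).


Starting from q0
Initialize closure = {q0}
Follow epsilon from q0 -> add q1
Final closure: {q0, q1}
Size = 2

2


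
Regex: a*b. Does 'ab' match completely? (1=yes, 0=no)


Pattern: a*b
String: 'ab'
Pattern requires: zero or more 'a's followed by exactly one 'b'
Found 1 leading 'a's
Remaining: 'b'
Remaining is exactly 'b' -> match
Result: 1

1


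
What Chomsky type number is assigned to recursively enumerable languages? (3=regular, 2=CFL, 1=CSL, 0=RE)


Chomsky hierarchy levels:
  Type 3: Regular (DFA/NFA/regex)
  Type 2: Context-free (PDA)
  Type 1: Context-sensitive
  Type 0: Recursively enumerable (TM)
'recursively enumerable' corresponds to Type 0

0


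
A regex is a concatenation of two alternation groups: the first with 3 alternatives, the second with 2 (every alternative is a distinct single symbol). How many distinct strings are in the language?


First group: 3 alternatives
Second group: 2 alternatives
Concatenation: each choice from group 1 pairs with each from group 2
Total = 3 x 2 = 6

6


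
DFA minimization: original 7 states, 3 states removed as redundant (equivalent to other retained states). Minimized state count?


Original DFA: 7 states
Redundant states removed: 3
Minimized states = original - removed
= 7 - 3
= 4

4


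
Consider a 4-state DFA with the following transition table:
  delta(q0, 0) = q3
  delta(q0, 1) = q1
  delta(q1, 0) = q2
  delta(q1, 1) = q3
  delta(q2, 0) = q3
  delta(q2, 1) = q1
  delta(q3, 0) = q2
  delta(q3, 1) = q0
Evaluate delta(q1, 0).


Looking up transition function:
delta(q1, 0) in the table
Row: q1, Column: 0
Result: q2

q2


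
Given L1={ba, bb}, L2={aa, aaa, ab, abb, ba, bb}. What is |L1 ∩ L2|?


L1 = {ba, bb}
L2 = {aa, aaa, ab, abb, ba, bb}
Checking each string in L1 against L2:
  'ba': in L2? Yes
  'bb': in L2? Yes
Intersection = {ba, bb}
|L1 ∩ L2| = 2

2


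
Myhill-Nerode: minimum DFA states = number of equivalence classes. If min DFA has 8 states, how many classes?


Myhill-Nerode theorem:
Number of equivalence classes = number of states in minimal DFA
Minimal DFA states = 8
Therefore equivalence classes = 8

8


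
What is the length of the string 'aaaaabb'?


String: 'aaaaabb'
Counting characters:
  'a' appears 5 time(s)
  'b' appears 2 time(s)
Total length = 5 + 2 = 7

7


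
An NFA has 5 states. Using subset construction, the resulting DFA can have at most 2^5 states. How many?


NFA has 5 states
Subset construction: each DFA state = subset of NFA states
Maximum subsets = 2^5
2^5 = 32

32


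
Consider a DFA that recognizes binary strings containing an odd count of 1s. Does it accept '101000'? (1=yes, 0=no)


DFA has 2 states: q_even (start, accept=no) and q_odd
Processing string '101000' character by character:
  Position 0: read '1', 1-count=1 -> q_odd
  Position 1: read '0', 1-count=1 -> q_odd (no change)
  Position 2: read '1', 1-count=2 -> q_even
  Position 3: read '0', 1-count=2 -> q_even (no change)
  Position 4: read '0', 1-count=2 -> q_even (no change)
  Position 5: read '0', 1-count=2 -> q_even (no change)
Final state: q_even, total 1s = 2 (even); the DFA requires an odd count -> reject

0


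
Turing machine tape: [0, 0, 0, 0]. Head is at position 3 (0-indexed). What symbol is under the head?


Tape: [0, 0, 0, 0]
Positions: 0 1 2 3
Values:    0 0 0 0
Head at position 3
tape[3] = 0

0


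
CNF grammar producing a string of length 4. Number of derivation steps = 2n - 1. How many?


Chomsky Normal Form derivation:
String length n = 4
Each step either:
  - Splits a nonterminal into two (n-1 such steps)
  - Converts a nonterminal to terminal (n such steps)
Total = (n-1) + n = 2n - 1
= 2(4) - 1
= 8 - 1
= 7

7


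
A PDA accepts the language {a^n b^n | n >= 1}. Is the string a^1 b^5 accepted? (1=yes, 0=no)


Language requires equal numbers of a's and b's
PDA pushes for each 'a', pops for each 'b'
Number of a's = 1
Number of b's = 5
1 != 5 -> Reject

0


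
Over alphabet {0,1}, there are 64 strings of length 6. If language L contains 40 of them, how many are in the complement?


Alphabet: {0,1}
String length: 6
Total strings of length 6 = 2^6 = 64
Strings in L = 40
Complement = total - |L|
= 64 - 40
= 24

24


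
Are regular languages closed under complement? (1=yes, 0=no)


Regular languages are closed under:
- Union (DFA product construction)
- Intersection (DFA product construction)
- Complement (swap accept/reject states)
- Concatenation (NFA construction)
- Kleene star (NFA construction)
complement is in this list
Therefore: closed

1


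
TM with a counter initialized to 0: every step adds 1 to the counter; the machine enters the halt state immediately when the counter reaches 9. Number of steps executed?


Counter starts at 0. Counting sequence:
  Step 1: counter = 1
  Step 2: counter = 2
  Step 3: counter = 3
  Step 4: counter = 4
  Step 5: counter = 5
  Step 6: counter = 6
  ...
  Step 9: counter = 9
Counter reached 9 -> halt
Total steps = 9

9


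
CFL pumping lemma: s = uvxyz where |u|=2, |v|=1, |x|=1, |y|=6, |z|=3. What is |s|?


|s| = |u| + |v| + |x| + |y| + |z|
= 2 + 1 + 1 + 6 + 3
= 3 + 1 + 9
= 4 + 9
= 13

13


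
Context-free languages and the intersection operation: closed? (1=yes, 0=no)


CFL closure properties:
  Closed under: union, concatenation, Kleene star
  NOT closed under: intersection, complement
Operation 'intersection' is in not-closed list -> No (not closed)

0


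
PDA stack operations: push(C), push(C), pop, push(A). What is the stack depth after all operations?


Tracing stack operations:
  push(C) -> stack = [C], depth=1
  push(C) -> stack = [C,C], depth=2
  pop -> removed C, stack = [C], depth=1
  push(A) -> stack = [C,A], depth=2
Final depth = 2

2


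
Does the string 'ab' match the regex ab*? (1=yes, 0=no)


Pattern: ab*
String: 'ab'
Pattern requires: exactly one 'a' followed by zero or more 'b's
First char is 'a' -> OK
Rest 'b': all b's? Yes
Result: 1

1


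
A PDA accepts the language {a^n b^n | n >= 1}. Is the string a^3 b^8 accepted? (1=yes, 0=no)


Language requires equal numbers of a's and b's
PDA pushes for each 'a', pops for each 'b'
Number of a's = 3
Number of b's = 8
3 != 8 -> Reject

0


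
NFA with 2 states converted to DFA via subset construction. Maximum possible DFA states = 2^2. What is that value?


NFA has 2 states
Subset construction: each DFA state = subset of NFA states
Maximum subsets = 2^2
2^2 = 4

4


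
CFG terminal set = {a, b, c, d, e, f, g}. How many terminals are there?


Terminal symbols: a, b, c, d, e, f, g
Counting each: a (#1), b (#2), c (#3), d (#4), e (#5), f (#6), g (#7)
Total = 7

7


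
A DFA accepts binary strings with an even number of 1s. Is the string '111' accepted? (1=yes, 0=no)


DFA has 2 states: q_even (start, accept=yes) and q_odd
Processing string '111' character by character:
  Position 0: read '1', 1-count=1 -> q_odd
  Position 1: read '1', 1-count=2 -> q_even
  Position 2: read '1', 1-count=3 -> q_odd
Final state: q_odd, total 1s = 3 (odd); the DFA requires an even count -> reject

0


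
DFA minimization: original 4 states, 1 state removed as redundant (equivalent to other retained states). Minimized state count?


Original DFA: 4 states
Redundant states removed: 1
Minimized states = original - removed
= 4 - 1
= 3

3


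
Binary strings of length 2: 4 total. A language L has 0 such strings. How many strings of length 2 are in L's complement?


Alphabet: {0,1}
String length: 2
Total strings of length 2 = 2^2 = 4
Strings in L = 0
Complement = total - |L|
= 4 - 0
= 4

4


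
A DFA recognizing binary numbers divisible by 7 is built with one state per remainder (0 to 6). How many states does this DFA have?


Divisibility by 7 is tracked via the remainder mod 7: 0, 1, ..., 6
The construction assigns one state to each remainder
Number of remainders = 7

7


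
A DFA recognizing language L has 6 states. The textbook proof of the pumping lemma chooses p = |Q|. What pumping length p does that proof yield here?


Pumping lemma for regular languages (standard proof):
Take p = |Q|, the number of DFA states.
Any string of length >= |Q| passes through |Q|+1 states while reading its first |Q| symbols,
so by pigeonhole some state repeats, giving the loop that can be pumped.
Here |Q| = 6
Therefore the proof uses p = 6

6


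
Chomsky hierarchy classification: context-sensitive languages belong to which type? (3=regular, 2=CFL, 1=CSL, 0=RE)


Chomsky hierarchy levels:
  Type 3: Regular (DFA/NFA/regex)
  Type 2: Context-free (PDA)
  Type 1: Context-sensitive
  Type 0: Recursively enumerable (TM)
'context-sensitive' corresponds to Type 1

1


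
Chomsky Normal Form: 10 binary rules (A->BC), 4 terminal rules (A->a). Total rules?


CNF allows two rule forms:
  A -> BC (binary): 10 rules
  A -> a (terminal): 4 rules
Total = 10 + 4 = 14

14


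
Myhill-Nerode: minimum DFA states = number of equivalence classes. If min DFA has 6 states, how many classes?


Myhill-Nerode theorem:
Number of equivalence classes = number of states in minimal DFA
Minimal DFA states = 6
Therefore equivalence classes = 6

6


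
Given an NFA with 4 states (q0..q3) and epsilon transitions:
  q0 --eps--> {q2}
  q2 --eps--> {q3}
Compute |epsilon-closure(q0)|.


Starting from q0
Initialize closure = {q0}
Follow epsilon from q0 -> add q2
Follow epsilon from q2 -> add q3
Final closure: {q0, q2, q3}
Size = 3

3


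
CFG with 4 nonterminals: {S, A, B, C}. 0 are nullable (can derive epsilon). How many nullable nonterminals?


Nonterminals: {S, A, B, C}
A nonterminal is nullable if it can derive epsilon
Counting nullable nonterminals: 0
Total nullable = 0

0


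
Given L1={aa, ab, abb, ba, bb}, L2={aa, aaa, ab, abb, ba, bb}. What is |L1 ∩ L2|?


L1 = {aa, ab, abb, ba, bb}
L2 = {aa, aaa, ab, abb, ba, bb}
Checking each string in L1 against L2:
  'aa': in L2? Yes
  'ab': in L2? Yes
  'abb': in L2? Yes
  'ba': in L2? Yes
  'bb': in L2? Yes
Intersection = {aa, ab, abb, ba, bb}
|L1 ∩ L2| = 5

5


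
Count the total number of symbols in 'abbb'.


String: 'abbb'
Counting characters:
  'a' appears 1 time(s)
  'b' appears 3 time(s)
Total length = 1 + 3 = 4

4


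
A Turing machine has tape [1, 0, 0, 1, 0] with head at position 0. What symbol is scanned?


Tape: [1, 0, 0, 1, 0]
Positions: 0 1 2 3 4
Values:    1 0 0 1 0
Head at position 0
tape[0] = 1

1


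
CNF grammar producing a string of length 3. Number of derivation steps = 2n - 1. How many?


Chomsky Normal Form derivation:
String length n = 3
Each step either:
  - Splits a nonterminal into two (n-1 such steps)
  - Converts a nonterminal to terminal (n such steps)
Total = (n-1) + n = 2n - 1
= 2(3) - 1
= 6 - 1
= 5

5


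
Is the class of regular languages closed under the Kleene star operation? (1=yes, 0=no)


Regular languages are closed under:
- Union (DFA product construction)
- Intersection (DFA product construction)
- Complement (swap accept/reject states)
- Concatenation (NFA construction)
- Kleene star (NFA construction)
Kleene star is in this list
Therefore: closed

1


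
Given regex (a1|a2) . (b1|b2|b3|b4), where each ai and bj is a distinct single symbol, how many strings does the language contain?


First group: 2 alternatives
Second group: 4 alternatives
Concatenation: each choice from group 1 pairs with each from group 2
Total = 2 x 4 = 8

8
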